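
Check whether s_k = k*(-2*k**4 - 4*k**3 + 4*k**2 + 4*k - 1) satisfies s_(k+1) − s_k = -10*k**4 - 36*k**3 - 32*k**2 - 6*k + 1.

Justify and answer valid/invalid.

Valid: the claim telescopes to t_k.

s_(k+1) = -2*k**5 - 14*k**4 - 32*k**3 - 28*k**2 - 7*k + 1
s_(k+1) − s_k = -10*k**4 - 36*k**3 - 32*k**2 - 6*k + 1
(s_(k+1) − s_k) − t_k = 0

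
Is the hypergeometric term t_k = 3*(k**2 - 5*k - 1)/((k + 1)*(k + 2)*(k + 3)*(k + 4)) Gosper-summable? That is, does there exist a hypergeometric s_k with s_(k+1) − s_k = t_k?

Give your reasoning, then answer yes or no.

r(k) = (k**3 - 2*k**2 - 8*k - 5)/(k**3 - 26*k - 5) after simplifying.
Take A(k)=k + 1, B(k)=k + 5, C(k)=k**2 - 5*k - 1.
Solve (k + 1)·f(k+1) − (k + 4)·f(k) = k**2 - 5*k - 1.
deg f ≤ 3 (via 1,1,2).
Match coefficients ⇒ f(k) = -k*(k**2 + 24*k - 7)/18.
R(k) = B(k−1)·f(k)/C(k) = -k*(k + 4)*(k**2 + 24*k - 7)/(18*(k**2 - 5*k - 1)); s_k = R·t_k = k*(-k**2 - 24*k + 7)/(6*(k + 1)*(k + 2)*(k + 3)).
Check: Δs_k = 3*(k**2 - 5*k - 1)/(k**4 + 10*k**3 + 35*k**2 + 50*k + 24). ✓

Yes. s_k = k*(-k**2 - 24*k + 7)/(6*(k + 1)*(k + 2)*(k + 3)).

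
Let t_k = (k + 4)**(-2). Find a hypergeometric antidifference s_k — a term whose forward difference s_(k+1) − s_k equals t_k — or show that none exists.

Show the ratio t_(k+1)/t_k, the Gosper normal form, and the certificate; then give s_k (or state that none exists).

r(k) = (k + 4)**2/(k + 5)**2 after simplifying.
A = k**2 + 8*k + 16, B = k**2 + 10*k + 25, C = 1.
Set up (k**2 + 8*k + 16)·f(k+1) − (k**2 + 8*k + 16)·f(k) − (1) = 0.
Bound: deg f ≤ 0.
Generic f = c0 gives residual -1; -1 = 0 cannot hold, so t_k is not Gosper-summable.

not Gosper-summable; s_k does not exist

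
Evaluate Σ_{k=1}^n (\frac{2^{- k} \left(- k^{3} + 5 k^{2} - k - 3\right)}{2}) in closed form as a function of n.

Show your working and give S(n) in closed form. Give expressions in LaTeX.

S(n) = 2^{- n - 1} \left(- 2^{n} + n^{3} + n^{2} - n + 1\right)

Ratio r(k) = k*(k**2 - 2*k - 6)/(2*(k**3 - 5*k**2 + k + 3)).
Take A(k)=1/2, B(k)=1, C(k)=k**3 - 5*k**2 + k + 3.
Solve (1/2)·f(k+1) − (1)·f(k) = k**3 - 5*k**2 + k + 3.
d = 3 from the (0,0,3) case.
Coefficient equations give f(k) = -2*(k**3 - 2*k**2 + 2).
R(k) = B(k−1)·f(k)/C(k) = -2*(k**3 - 2*k**2 + 2)/((k - 1)*(k**2 - 4*k - 3)); s_k = R·t_k = (k**3 - 2*k**2 + 2)/2**k.
Δs = (-k**3 + 5*k**2 - k - 3)/(2*2**k), as required.
Telescope: S(n) = s_(n+1) − s_(1) = 2**(-n - 1)*(n**3 + n**2 - n + 1) − (1/2) = 2**(-n - 1)*(-2**n + n**3 + n**2 - n + 1).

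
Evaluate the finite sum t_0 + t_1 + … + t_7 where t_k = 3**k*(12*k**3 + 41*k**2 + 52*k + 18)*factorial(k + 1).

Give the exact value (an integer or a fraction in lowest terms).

Σ = 590452208640

r(k) = 3*(12*k**4 + 101*k**3 + 324*k**2 + 463*k + 246)/(12*k**3 + 41*k**2 + 52*k + 18) after simplifying.
A = 3*k + 6, B = 1, C = k**3 + 41*k**2/12 + 13*k/3 + 3/2.
Set up (3*k + 6)·f(k+1) − (1)·f(k) − (k**3 + 41*k**2/12 + 13*k/3 + 3/2) = 0.
Degrees (1,0,3) ⇒ d ≤ 2.
Match coefficients ⇒ f(k) = k*(4*k - 1)/12.
Then R = B(k−1)f/C = k*(4*k - 1)/(12*k**3 + 41*k**2 + 52*k + 18), so s_k = R(k)·t_k = 3**k*k*(4*k - 1)*factorial(k + 1).
Verify: 3**k*(12*k**3 + 41*k**2 + 52*k + 18)*factorial(k + 1) matches t_k.
Sum = s_(8) − s_(0); s_(8) = 590452208640, s_(0) = 0 ⇒ 590452208640.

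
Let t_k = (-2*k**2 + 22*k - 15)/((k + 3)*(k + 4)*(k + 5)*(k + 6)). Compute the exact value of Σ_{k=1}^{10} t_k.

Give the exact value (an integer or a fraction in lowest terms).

Σ = 173/3360

t_(k+1)/t_k = -(k + 3)*(22*k - 2*(k + 1)**2 + 7)/((k + 7)*(2*k**2 - 22*k + 15)).
So A=k + 3 and B=k + 7, with C=k**2 - 11*k + 15/2.
Solve (k + 3)·f(k+1) − (k + 6)·f(k) = k**2 - 11*k + 15/2.
Degrees (1,1,2) ⇒ d ≤ 3.
Coefficient equations give f(k) = k*(k**2 - 28*k + 127)/40.
Get s_k = R·t_k = k*(-k**2 + 28*k - 127)/(20*(k + 3)*(k + 4)*(k + 5)) with R(k) = B(k−1)f(k)/C(k) = k*(k + 6)*(k**2 - 28*k + 127)/(20*(2*k**2 - 22*k + 15)).
s_(k+1) − s_k = (-2*k**2 + 22*k - 15)/(k**4 + 18*k**3 + 119*k**2 + 342*k + 360) = t_k.
Sum = s_(11) − s_(1); s_(11) = 11/1120, s_(1) = -1/24 ⇒ 173/3360.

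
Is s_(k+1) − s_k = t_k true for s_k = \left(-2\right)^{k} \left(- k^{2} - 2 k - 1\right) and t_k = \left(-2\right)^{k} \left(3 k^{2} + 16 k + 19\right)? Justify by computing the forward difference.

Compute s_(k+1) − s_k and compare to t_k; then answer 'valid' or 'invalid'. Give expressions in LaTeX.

s_(k+1) = 2*(-2)**k*(k**2 + 4*k + 4)
s_(k+1) − s_k = (-2)**k*(3*k**2 + 10*k + 9)
(s_(k+1) − s_k) − t_k = (-2)**(k + 1)*(3*k + 5)

Invalid: residual \left(-2\right)^{k + 1} \left(3 k + 5\right) ≠ 0.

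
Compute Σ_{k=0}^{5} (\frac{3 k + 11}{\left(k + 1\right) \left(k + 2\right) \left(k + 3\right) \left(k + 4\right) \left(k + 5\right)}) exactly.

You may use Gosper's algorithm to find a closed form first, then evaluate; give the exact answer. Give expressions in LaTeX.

t_(k+1)/t_k = (k + 1)*(3*k + 14)/((k + 6)*(3*k + 11)).
Gosper form: A/B · C(k+1)/C(k) with A=k + 1, B=k + 6, C=k + 11/3.
Key eq: (k + 1)·f(k+1) = (k + 5)·f(k) + (k + 11/3).
Degrees (1,1,1) ⇒ d ≤ 4.
Coefficient equations give f(k) = k*(k + 3)*(k**2 + 7*k + 14)/24.
So s_k = (B(k−1)f/C)·t_k = (k*(k + 3)*(k + 5)*(k**2 + 7*k + 14)/(8*(3*k + 11)))·t_k = k*(k**2 + 7*k + 14)/(8*(k**3 + 7*k**2 + 14*k + 8)).
s_(k+1) − s_k = (3*k + 11)/(k**5 + 15*k**4 + 85*k**3 + 225*k**2 + 274*k + 120) = t_k.
Σ_(k=0)^(5) t_k = s_(6) − s_(0) = 69/560 − (0) = 69/560.

Σ = 69/560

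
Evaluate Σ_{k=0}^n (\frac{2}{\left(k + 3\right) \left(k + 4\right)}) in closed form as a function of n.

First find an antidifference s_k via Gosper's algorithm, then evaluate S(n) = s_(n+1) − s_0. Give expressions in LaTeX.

S(n) = \frac{2 \left(n + 1\right)}{3 \left(n + 4\right)}

Compute t_(k+1)/t_k: get (k + 3)/(k + 5).
Gosper form: A/B · C(k+1)/C(k) with A=k + 3, B=k + 5, C=1.
f must satisfy (k + 3)·f(k+1) − (k + 4)·f(k) = 1.
d = 1 from the (1,1,0) case.
Match coefficients ⇒ f(k) = k/3.
Then R = B(k−1)f/C = k*(k + 4)/3, so s_k = R(k)·t_k = 2*k/(3*(k + 3)).
Check: Δs_k = 2/(k**2 + 7*k + 12). ✓
Σ_(k=0)^n t_k = s_(n+1) − s_(0) = (2*(n + 1)/(3*(n + 4))) − (0), i.e. 2*(n + 1)/(3*(n + 4)).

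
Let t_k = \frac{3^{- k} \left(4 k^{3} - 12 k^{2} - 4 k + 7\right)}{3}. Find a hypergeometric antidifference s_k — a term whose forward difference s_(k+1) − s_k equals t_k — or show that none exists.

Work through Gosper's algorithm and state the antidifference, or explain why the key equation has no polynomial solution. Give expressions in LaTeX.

s_k = 3^{- k} \left(- 2 k^{3} + 3 k^{2} + 2 k - 2\right)

Ratio r(k) = (4*k**3 - 16*k - 5)/(3*(4*k**3 - 12*k**2 - 4*k + 7)).
Gosper form: A/B · C(k+1)/C(k) with A=1/3, B=1, C=k**3 - 3*k**2 - k + 7/4.
Solve (1/3)·f(k+1) − (1)·f(k) = k**3 - 3*k**2 - k + 7/4.
deg f ≤ 3 (via 0,0,3).
A polynomial solution: f(k) = -3*(2*k**3 - 3*k**2 - 2*k + 2)/4.
R(k) = B(k−1)·f(k)/C(k) = -3*(2*k**3 - 3*k**2 - 2*k + 2)/(4*k**3 - 12*k**2 - 4*k + 7); s_k = R·t_k = (-2*k**3 + 3*k**2 + 2*k - 2)/3**k.
Verify: (4*k**3 - 12*k**2 - 4*k + 7)/(3*3**k) matches t_k.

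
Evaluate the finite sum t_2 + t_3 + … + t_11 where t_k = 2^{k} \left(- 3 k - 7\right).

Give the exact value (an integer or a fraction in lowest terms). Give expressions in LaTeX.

Σ = -151524

Step 1: r(k) = 2*(3*k + 10)/(3*k + 7).
So A=2 and B=1, with C=k + 7/3.
Need (2)·f(k+1) − (1)·f(k) = k + 7/3.
Degrees (0,0,1) ⇒ d ≤ 1.
Match coefficients ⇒ f(k) = (3*k + 1)/3.
Certificate R = B(k−1)f/C = (3*k + 1)/(3*k + 7) gives s_k = 2**k*(-3*k - 1).
Verify: 2**k*(-3*k - 7) matches t_k.
Telescoping: Σ = s_(12) − s_(2) = -151552 − (-28) = -151524.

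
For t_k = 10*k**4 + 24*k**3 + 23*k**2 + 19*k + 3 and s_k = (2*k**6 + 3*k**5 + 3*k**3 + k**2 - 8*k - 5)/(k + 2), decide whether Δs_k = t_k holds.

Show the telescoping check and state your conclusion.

Invalid: residual (-8*k**5 - 43*k**4 - 72*k**3 - 61*k**2 - 44*k - 11)/(k**2 + 5*k + 6) ≠ 0.

s_(k+1) = (-8*k + 2*(k + 1)**6 + 3*(k + 1)**5 + 3*(k + 1)**3 + (k + 1)**2 - 13)/(k + 3)
s_(k+1) − s_k = (10*k**6 + 66*k**5 + 160*k**4 + 206*k**3 + 175*k**2 + 85*k + 7)/(k**2 + 5*k + 6)
(s_(k+1) − s_k) − t_k = (-8*k**5 - 43*k**4 - 72*k**3 - 61*k**2 - 44*k - 11)/(k**2 + 5*k + 6)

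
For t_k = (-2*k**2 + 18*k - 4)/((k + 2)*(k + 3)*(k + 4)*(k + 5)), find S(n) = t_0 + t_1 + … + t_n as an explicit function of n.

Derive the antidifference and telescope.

Compute t_(k+1)/t_k: get -(k + 2)*(9*k - (k + 1)**2 + 7)/((k + 6)*(k**2 - 9*k + 2)).
So A=k + 2 and B=k + 6, with C=k**2 - 9*k + 2.
Set up (k + 2)·f(k+1) − (k + 5)·f(k) − (k**2 - 9*k + 2) = 0.
d = 3 from the (1,1,2) case.
Solving with deg f ≤ 3: f(k) = -k*(k - 2).
R(k) = B(k−1)·f(k)/C(k) = -k*(k - 2)*(k + 5)/(k**2 - 9*k + 2); s_k = R·t_k = 2*k*(k - 2)/((k + 2)*(k + 3)*(k + 4)).
Verify: 2*(-k**2 + 9*k - 2)/(k**4 + 14*k**3 + 71*k**2 + 154*k + 120) matches t_k.
Telescope: S(n) = s_(n+1) − s_(0) = 2*(n**2 - 1)/(n**3 + 12*n**2 + 47*n + 60) − (0) = 2*(n**2 - 1)/(n**3 + 12*n**2 + 47*n + 60).

S(n) = 2*(n**2 - 1)/(n**3 + 12*n**2 + 47*n + 60)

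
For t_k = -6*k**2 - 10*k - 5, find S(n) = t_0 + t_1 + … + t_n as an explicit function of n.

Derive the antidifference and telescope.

S(n) = -2*n**3 - 8*n**2 - 11*n - 5

Step 1: r(k) = (6*k**2 + 22*k + 21)/(6*k**2 + 10*k + 5).
Take A(k)=1, B(k)=1, C(k)=k**2 + 5*k/3 + 5/6.
Need (1)·f(k+1) − (1)·f(k) = k**2 + 5*k/3 + 5/6.
d = 3 from the (0,0,2) case.
Coefficient equations give f(k) = k*(2*k**2 + 2*k + 1)/6.
R(k) = B(k−1)·f(k)/C(k) = k*(2*k**2 + 2*k + 1)/(6*k**2 + 10*k + 5); s_k = R·t_k = k*(-2*k**2 - 2*k - 1).
Δs = -6*k**2 - 10*k - 5, as required.
Σ_(k=0)^n t_k = s_(n+1) − s_(0) = (-2*n**3 - 8*n**2 - 11*n - 5) − (0), i.e. -2*n**3 - 8*n**2 - 11*n - 5.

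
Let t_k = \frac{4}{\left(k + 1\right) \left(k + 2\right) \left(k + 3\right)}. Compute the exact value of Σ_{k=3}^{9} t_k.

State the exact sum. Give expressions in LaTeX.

Σ = 14/165

Compute t_(k+1)/t_k: get (k + 1)/(k + 4).
A = k + 1, B = k + 4, C = 1.
Solve (k + 1)·f(k+1) − (k + 3)·f(k) = 1.
Bound: deg f ≤ 2.
Solving with deg f ≤ 2: f(k) = k*(k + 3)/4.
Certificate R = B(k−1)f/C = k*(k + 3)**2/4 gives s_k = k*(k + 3)/((k + 1)*(k + 2)).
s_(k+1) − s_k = 4/(k**3 + 6*k**2 + 11*k + 6) = t_k.
Sum = s_(10) − s_(3); s_(10) = 65/66, s_(3) = 9/10 ⇒ 14/165.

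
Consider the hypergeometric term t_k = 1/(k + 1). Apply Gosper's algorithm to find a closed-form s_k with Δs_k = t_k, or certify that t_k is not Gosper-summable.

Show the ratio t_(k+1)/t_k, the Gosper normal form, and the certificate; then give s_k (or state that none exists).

no hypergeometric antidifference exists

Ratio r(k) = (k + 1)/(k + 2).
So A=k + 1 and B=k + 2, with C=1.
Solve (k + 1)·f(k+1) − (k + 1)·f(k) = 1.
Degrees (1,1,0) ⇒ d ≤ 0.
Write f(k) = c0. Then LHS − RHS = -1, requiring -1 = 0: contradictory. No certificate.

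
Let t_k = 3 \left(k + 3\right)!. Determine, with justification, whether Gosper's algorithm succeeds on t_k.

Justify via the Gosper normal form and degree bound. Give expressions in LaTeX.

No — key equation has no polynomial f.

The ratio is k + 4.
Gosper form: A/B · C(k+1)/C(k) with A=k + 4, B=1, C=1.
f must satisfy (k + 4)·f(k+1) − (1)·f(k) = 1.
Degrees (1,0,0) ⇒ d ≤ -1.
Bound -1 < 0, so the key equation has no polynomial solution.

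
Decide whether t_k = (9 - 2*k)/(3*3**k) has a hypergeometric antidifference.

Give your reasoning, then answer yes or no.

Yes. s_k = (k - 4)/3**k.

The ratio is (2*k - 7)/(3*(2*k - 9)).
So A=1/3 and B=1, with C=k - 9/2.
f must satisfy (1/3)·f(k+1) − (1)·f(k) = k - 9/2.
Bound: deg f ≤ 1.
Coefficient equations give f(k) = -3*(k - 4)/2.
R(k) = B(k−1)·f(k)/C(k) = -3*(k - 4)/(2*k - 9); s_k = R·t_k = (k - 4)/3**k.
Δs = (9 - 2*k)/(3*3**k), as required.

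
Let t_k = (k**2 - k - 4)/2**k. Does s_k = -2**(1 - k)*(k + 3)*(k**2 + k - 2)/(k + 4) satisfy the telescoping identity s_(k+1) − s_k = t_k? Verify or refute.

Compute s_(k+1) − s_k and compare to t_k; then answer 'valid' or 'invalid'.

s_(k+1) = k*(-k**2 - 7*k - 12)/(2**k*(k + 5))
s_(k+1) − s_k = (k**4 + 7*k**3 + 2*k**2 - 50*k - 60)/(2**k*(k**2 + 9*k + 20))
(s_(k+1) − s_k) − t_k = (-k**3 - 5*k**2 + 6*k + 20)/(2**k*(k**2 + 9*k + 20))

Invalid: residual (-k**3 - 5*k**2 + 6*k + 20)/(2**k*(k**2 + 9*k + 20)) ≠ 0.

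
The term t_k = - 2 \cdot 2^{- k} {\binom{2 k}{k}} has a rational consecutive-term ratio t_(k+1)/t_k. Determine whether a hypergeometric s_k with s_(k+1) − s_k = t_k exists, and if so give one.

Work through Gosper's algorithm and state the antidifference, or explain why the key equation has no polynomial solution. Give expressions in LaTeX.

t_(k+1)/t_k = (2*k + 1)/(k + 1).
Normal form (A,B,C) = (2*k + 1, k + 1, 1).
Solve (2*k + 1)·f(k+1) − (k)·f(k) = 1.
deg f ≤ -1 (via 1,1,0).
deg f ≤ -1 is impossible — no certificate.

not Gosper-summable; s_k does not exist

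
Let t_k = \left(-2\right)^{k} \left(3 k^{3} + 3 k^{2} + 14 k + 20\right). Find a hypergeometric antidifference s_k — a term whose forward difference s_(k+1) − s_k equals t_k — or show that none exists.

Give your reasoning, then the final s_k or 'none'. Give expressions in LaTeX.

t_(k+1)/t_k = 2*(-3*k**3 - 12*k**2 - 29*k - 40)/(3*k**3 + 3*k**2 + 14*k + 20).
Take A(k)=-2, B(k)=1, C(k)=k**3 + k**2 + 14*k/3 + 20/3.
f must satisfy (-2)·f(k+1) − (1)·f(k) = k**3 + k**2 + 14*k/3 + 20/3.
From deg A=0, deg B=0, deg C=3: d=3.
Solve for f: f(k) = -(k**3 - k**2 + 4*k + 4)/3 (degree 3 ≤ 3).
R(k) = B(k−1)·f(k)/C(k) = -(k**3 - k**2 + 4*k + 4)/(3*k**3 + 3*k**2 + 14*k + 20); s_k = R·t_k = (-2)**k*(-k**3 + k**2 - 4*k - 4).
Check: Δs_k = (-2)**k*(3*k**3 + 3*k**2 + 14*k + 20). ✓

s_k = \left(-2\right)^{k} \left(- k^{3} + k^{2} - 4 k - 4\right)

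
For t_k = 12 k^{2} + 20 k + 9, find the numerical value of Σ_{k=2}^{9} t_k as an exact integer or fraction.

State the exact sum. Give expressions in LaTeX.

Compute t_(k+1)/t_k: get (12*k**2 + 44*k + 41)/(12*k**2 + 20*k + 9).
A = 1, B = 1, C = k**2 + 5*k/3 + 3/4.
f must satisfy (1)·f(k+1) − (1)·f(k) = k**2 + 5*k/3 + 3/4.
deg f ≤ 3 (via 0,0,2).
Solve for f: f(k) = k*(2*k + 1)**2/12 (degree 3 ≤ 3).
R(k) = B(k−1)·f(k)/C(k) = k*(2*k + 1)**2/(12*k**2 + 20*k + 9); s_k = R·t_k = k*(4*k**2 + 4*k + 1).
Verify: 12*k**2 + 20*k + 9 matches t_k.
Evaluate s at k=10 and k=2: 4410 and 50; difference 4360.

Σ = 4360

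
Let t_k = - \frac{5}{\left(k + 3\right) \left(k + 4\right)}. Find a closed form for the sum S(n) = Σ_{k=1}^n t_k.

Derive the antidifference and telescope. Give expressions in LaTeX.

S(n) = - \frac{5 n}{4 n + 16}

Ratio r(k) = (k + 3)/(k + 5).
Normal form (A,B,C) = (k + 3, k + 5, 1).
f must satisfy (k + 3)·f(k+1) − (k + 4)·f(k) = 1.
Bound: deg f ≤ 1.
Solve for f: f(k) = k/3 (degree 1 ≤ 1).
R(k) = B(k−1)·f(k)/C(k) = k*(k + 4)/3; s_k = R·t_k = -5*k/(3*k + 9).
Check: Δs_k = -5/(k**2 + 7*k + 12). ✓
s_(n+1) = 5*(-n - 1)/(3*(n + 4)) and s_(1) = -5/12, so S(n) = -5*n/(4*n + 16).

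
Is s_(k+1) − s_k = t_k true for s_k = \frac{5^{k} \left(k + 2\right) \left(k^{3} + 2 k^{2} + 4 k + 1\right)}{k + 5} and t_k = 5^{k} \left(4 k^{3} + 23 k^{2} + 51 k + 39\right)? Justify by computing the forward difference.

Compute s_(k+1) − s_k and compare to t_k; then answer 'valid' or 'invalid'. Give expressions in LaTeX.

Invalid: residual \frac{5^{k} \left(- 12 k^{4} - 126 k^{3} - 492 k^{2} - 870 k - 582\right)}{k^{2} + 11 k + 30} ≠ 0.

s_(k+1) = 5**(k + 1)*(k**4 + 8*k**3 + 26*k**2 + 41*k + 24)/(k + 6)
s_(k+1) − s_k = 5**k*(4*k**5 + 55*k**4 + 298*k**3 + 798*k**2 + 1089*k + 588)/(k**2 + 11*k + 30)
(s_(k+1) − s_k) − t_k = 5**k*(-12*k**4 - 126*k**3 - 492*k**2 - 870*k - 582)/(k**2 + 11*k + 30)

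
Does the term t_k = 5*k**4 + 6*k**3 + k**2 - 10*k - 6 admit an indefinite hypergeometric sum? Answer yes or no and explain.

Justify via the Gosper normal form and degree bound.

Yes. s_k = k*(k**4 - k**3 - k**2 - 4*k - 1).

The ratio is (5*k**4 + 26*k**3 + 49*k**2 + 30*k - 4)/(5*k**4 + 6*k**3 + k**2 - 10*k - 6).
Normal form (A,B,C) = (1, 1, k**4 + 6*k**3/5 + k**2/5 - 2*k - 6/5).
Set up (1)·f(k+1) − (1)·f(k) − (k**4 + 6*k**3/5 + k**2/5 - 2*k - 6/5) = 0.
Degrees (0,0,4) ⇒ d ≤ 5.
Match coefficients ⇒ f(k) = k*(k**4 - k**3 - k**2 - 4*k - 1)/5.
Then R = B(k−1)f/C = k*(k**4 - k**3 - k**2 - 4*k - 1)/(5*k**4 + 6*k**3 + k**2 - 10*k - 6), so s_k = R(k)·t_k = k*(k**4 - k**3 - k**2 - 4*k - 1).
Δs = 5*k**4 + 6*k**3 + k**2 - 10*k - 6, as required.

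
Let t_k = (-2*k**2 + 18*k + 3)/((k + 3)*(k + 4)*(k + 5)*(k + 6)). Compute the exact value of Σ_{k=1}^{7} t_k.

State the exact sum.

Σ = 1253/17160

Step 1: r(k) = (k + 3)*(18*k - 2*(k + 1)**2 + 21)/((k + 7)*(-2*k**2 + 18*k + 3)).
Take A(k)=k + 3, B(k)=k + 7, C(k)=k**2 - 9*k - 3/2.
Need (k + 3)·f(k+1) − (k + 6)·f(k) = k**2 - 9*k - 3/2.
Bound: deg f ≤ 3.
Match coefficients ⇒ f(k) = -k*(k**2 + 132*k - 73)/120.
Then R = B(k−1)f/C = -k*(k + 6)*(k**2 + 132*k - 73)/(60*(2*k**2 - 18*k - 3)), so s_k = R(k)·t_k = k*(k**2 + 132*k - 73)/(60*(k + 3)*(k + 4)*(k + 5)).
Δs = (-2*k**2 + 18*k + 3)/(k**4 + 18*k**3 + 119*k**2 + 342*k + 360), as required.
Telescoping: Σ = s_(8) − s_(1) = 349/4290 − (1/120) = 1253/17160.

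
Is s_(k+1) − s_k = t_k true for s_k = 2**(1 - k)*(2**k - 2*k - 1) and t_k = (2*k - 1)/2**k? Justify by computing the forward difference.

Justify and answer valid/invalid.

s_(k+1) = (2**(k + 1) - 2*k - 3)/2**k
s_(k+1) − s_k = (2*k - 1)/2**k
(s_(k+1) − s_k) − t_k = 0

Valid — Δs_k = t_k.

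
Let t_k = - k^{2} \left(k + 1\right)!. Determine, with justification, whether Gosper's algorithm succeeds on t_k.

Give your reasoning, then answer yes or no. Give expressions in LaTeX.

Yes. s_k = - \left(k - 2\right) \left(k + 1\right)!.

Ratio r(k) = (k + 1)**2*(k + 2)/k**2.
Factor: A=k + 2; B=1; C=k**2.
Set up (k + 2)·f(k+1) − (1)·f(k) − (k**2) = 0.
deg f ≤ 1 (via 1,0,2).
A polynomial solution: f(k) = k - 2.
Then R = B(k−1)f/C = (k - 2)/k**2, so s_k = R(k)·t_k = -(k - 2)*factorial(k + 1).
Δs = -k**2*factorial(k + 1), as required.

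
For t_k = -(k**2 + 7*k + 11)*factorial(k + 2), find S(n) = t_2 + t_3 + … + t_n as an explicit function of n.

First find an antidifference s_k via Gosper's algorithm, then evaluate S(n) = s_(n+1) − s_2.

S(n) = -n*factorial(n + 3) - 5*factorial(n + 3) + 144

Compute t_(k+1)/t_k: get (k + 3)*(7*k + (k + 1)**2 + 18)/(k**2 + 7*k + 11).
Normal form (A,B,C) = (k + 3, 1, k**2 + 7*k + 11).
Key eq: (k + 3)·f(k+1) = (1)·f(k) + (k**2 + 7*k + 11).
Bound: deg f ≤ 1.
Match coefficients ⇒ f(k) = k + 4.
R(k) = B(k−1)·f(k)/C(k) = (k + 4)/(k**2 + 7*k + 11); s_k = R·t_k = -(k + 4)*factorial(k + 2).
Δs = -(k**2 + 7*k + 11)*factorial(k + 2), as required.
Telescope: S(n) = s_(n+1) − s_(2) = -(n + 5)*factorial(n + 3) − (-144) = -n*factorial(n + 3) - 5*factorial(n + 3) + 144.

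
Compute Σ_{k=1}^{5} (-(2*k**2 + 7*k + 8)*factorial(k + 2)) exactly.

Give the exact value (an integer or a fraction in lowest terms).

Ratio r(k) = (k + 3)*(7*k + 2*(k + 1)**2 + 15)/(2*k**2 + 7*k + 8).
A = k + 3, B = 1, C = k**2 + 7*k/2 + 4.
Key eq: (k + 3)·f(k+1) = (1)·f(k) + (k**2 + 7*k/2 + 4).
Bound: deg f ≤ 1.
Match coefficients ⇒ f(k) = (2*k + 1)/2.
Certificate R = B(k−1)f/C = (2*k + 1)/(2*k**2 + 7*k + 8) gives s_k = -(2*k + 1)*factorial(k + 2).
s_(k+1) − s_k = -(2*k**2 + 7*k + 8)*factorial(k + 2) = t_k.
Σ_(k=1)^(5) t_k = s_(6) − s_(1) = -524160 − (-18) = -524142.

Σ = -524142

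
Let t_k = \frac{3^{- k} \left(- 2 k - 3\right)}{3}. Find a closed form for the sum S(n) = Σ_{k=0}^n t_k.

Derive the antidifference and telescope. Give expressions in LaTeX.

t_(k+1)/t_k = (2*k + 5)/(3*(2*k + 3)).
Normal form (A,B,C) = (1/3, 1, k + 3/2).
f must satisfy (1/3)·f(k+1) − (1)·f(k) = k + 3/2.
d = 1 from the (0,0,1) case.
Solving with deg f ≤ 1: f(k) = -3*(k + 2)/2.
Certificate R = B(k−1)f/C = -3*(k + 2)/(2*k + 3) gives s_k = (k + 2)/3**k.
Δs = (-2*k - 3)/(3*3**k), as required.
Telescope: S(n) = s_(n+1) − s_(0) = 3**(-n - 1)*(n + 3) − (2) = (-6*3**n + n + 3)/(3*3**n).

S(n) = \frac{3^{- n} \left(- 6 \cdot 3^{n} + n + 3\right)}{3}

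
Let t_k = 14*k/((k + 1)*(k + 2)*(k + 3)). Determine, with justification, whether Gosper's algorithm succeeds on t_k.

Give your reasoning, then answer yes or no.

Step 1: r(k) = (k + 1)**2/(k*(k + 4)).
Normal form (A,B,C) = (k + 1, k + 4, k).
Set up (k + 1)·f(k+1) − (k + 3)·f(k) − (k) = 0.
deg f ≤ 2 (via 1,1,1).
Coefficient equations give f(k) = k*(k - 1)/4.
Get s_k = R·t_k = 7*k*(k - 1)/(2*(k + 1)*(k + 2)) with R(k) = B(k−1)f(k)/C(k) = (k - 1)*(k + 3)/4.
Verify: 14*k/(k**3 + 6*k**2 + 11*k + 6) matches t_k.

Yes. s_k = 7*k*(k - 1)/(2*(k + 1)*(k + 2)).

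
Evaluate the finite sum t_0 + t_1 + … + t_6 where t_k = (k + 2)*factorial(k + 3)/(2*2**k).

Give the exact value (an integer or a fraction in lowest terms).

Σ = 28344

Ratio r(k) = (k + 3)*(k + 4)/(2*(k + 2)).
A = k/2 + 2, B = 1, C = k + 2.
f must satisfy (k/2 + 2)·f(k+1) − (1)·f(k) = k + 2.
Degrees (1,0,1) ⇒ d ≤ 0.
A polynomial solution: f(k) = 2.
R(k) = B(k−1)·f(k)/C(k) = 2/(k + 2); s_k = R·t_k = factorial(k + 3)/2**k.
s_(k+1) − s_k = (k + 2)*factorial(k + 3)/(2*2**k) = t_k.
Sum = s_(7) − s_(0); s_(7) = 28350, s_(0) = 6 ⇒ 28344.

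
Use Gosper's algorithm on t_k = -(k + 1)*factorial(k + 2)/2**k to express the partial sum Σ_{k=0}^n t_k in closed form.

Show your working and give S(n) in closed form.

r(k) = (k + 2)*(k + 3)/(2*(k + 1)) after simplifying.
Take A(k)=k/2 + 3/2, B(k)=1, C(k)=k + 1.
Key eq: (k/2 + 3/2)·f(k+1) = (1)·f(k) + (k + 1).
d = 0 from the (1,0,1) case.
A polynomial solution: f(k) = 2.
Then R = B(k−1)f/C = 2/(k + 1), so s_k = R(k)·t_k = -2**(1 - k)*factorial(k + 2).
Check: Δs_k = -(k + 1)*factorial(k + 2)/2**k. ✓
s_(n+1) = -factorial(n + 3)/2**n and s_(0) = -4, so S(n) = 4 - factorial(n + 3)/2**n.

S(n) = 4 - factorial(n + 3)/2**n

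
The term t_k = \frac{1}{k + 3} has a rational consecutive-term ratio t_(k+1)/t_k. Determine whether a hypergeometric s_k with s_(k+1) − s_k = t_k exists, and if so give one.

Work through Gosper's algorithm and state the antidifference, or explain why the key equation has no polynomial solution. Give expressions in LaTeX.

none — t_k is not Gosper-summable

Compute t_(k+1)/t_k: get (k + 3)/(k + 4).
Gosper form: A/B · C(k+1)/C(k) with A=k + 3, B=k + 4, C=1.
Key eq: (k + 3)·f(k+1) = (k + 3)·f(k) + (1).
From deg A=1, deg B=1, deg C=0: d=0.
Generic f = c0 gives residual -1; -1 = 0 cannot hold, so t_k is not Gosper-summable.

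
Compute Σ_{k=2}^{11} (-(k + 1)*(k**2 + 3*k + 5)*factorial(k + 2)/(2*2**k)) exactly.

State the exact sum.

Σ = -6597966315/2

Ratio r(k) = (k + 2)*(k + 3)*(3*k + (k + 1)**2 + 8)/(2*(k + 1)*(k**2 + 3*k + 5)).
Take A(k)=k/2 + 3/2, B(k)=1, C(k)=k**3 + 4*k**2 + 8*k + 5.
Set up (k/2 + 3/2)·f(k+1) − (1)·f(k) − (k**3 + 4*k**2 + 8*k + 5) = 0.
From deg A=1, deg B=0, deg C=3: d=2.
A polynomial solution: f(k) = 2*(k**2 + k - 1).
Get s_k = R·t_k = -(k**2 + k - 1)*factorial(k + 2)/2**k with R(k) = B(k−1)f(k)/C(k) = 2*(k**2 + k - 1)/((k + 1)*(k**2 + 3*k + 5)).
Check: Δs_k = -(k + 1)*(k**2 + 3*k + 5)*factorial(k + 2)/(2*2**k). ✓
Sum = s_(12) − s_(2); s_(12) = -6597966375/2, s_(2) = -30 ⇒ -6597966315/2.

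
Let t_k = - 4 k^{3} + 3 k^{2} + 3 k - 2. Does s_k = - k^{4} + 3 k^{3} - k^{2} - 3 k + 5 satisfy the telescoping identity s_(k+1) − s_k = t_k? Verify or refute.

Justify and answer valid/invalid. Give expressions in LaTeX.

Valid — Δs_k = t_k.

s_(k+1) = -k**4 - k**3 + 2*k**2 + 3
s_(k+1) − s_k = -4*k**3 + 3*k**2 + 3*k - 2
(s_(k+1) − s_k) − t_k = 0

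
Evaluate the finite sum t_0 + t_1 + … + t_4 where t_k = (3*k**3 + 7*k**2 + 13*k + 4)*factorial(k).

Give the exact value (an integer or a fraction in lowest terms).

Ratio r(k) = (3*k**4 + 19*k**3 + 52*k**2 + 63*k + 27)/(3*k**3 + 7*k**2 + 13*k + 4).
Gosper form: A/B · C(k+1)/C(k) with A=k + 1, B=1, C=k**3 + 7*k**2/3 + 13*k/3 + 4/3.
Solve (k + 1)·f(k+1) − (1)·f(k) = k**3 + 7*k**2/3 + 13*k/3 + 4/3.
Degrees (1,0,3) ⇒ d ≤ 2.
Solve for f: f(k) = (3*k**2 + k + 3)/3 (degree 2 ≤ 2).
R(k) = B(k−1)·f(k)/C(k) = (3*k**2 + k + 3)/(3*k**3 + 7*k**2 + 13*k + 4); s_k = R·t_k = (3*k**2 + k + 3)*factorial(k).
Check: Δs_k = (3*k**3 + 7*k**2 + 13*k + 4)*factorial(k). ✓
Sum = s_(5) − s_(0); s_(5) = 9960, s_(0) = 3 ⇒ 9957.

Σ = 9957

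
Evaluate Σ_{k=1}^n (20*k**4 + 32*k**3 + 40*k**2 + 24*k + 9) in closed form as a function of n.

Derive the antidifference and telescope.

Ratio r(k) = (20*k**4 + 112*k**3 + 256*k**2 + 280*k + 125)/(20*k**4 + 32*k**3 + 40*k**2 + 24*k + 9).
Take A(k)=1, B(k)=1, C(k)=k**4 + 8*k**3/5 + 2*k**2 + 6*k/5 + 9/20.
Key eq: (1)·f(k+1) = (1)·f(k) + (k**4 + 8*k**3/5 + 2*k**2 + 6*k/5 + 9/20).
d = 5 from the (0,0,4) case.
A polynomial solution: f(k) = k*(4*k**4 - 2*k**3 + 4*k**2 + 3)/20.
Certificate R = B(k−1)f/C = k*(4*k**4 - 2*k**3 + 4*k**2 + 3)/((2*k**2 + 2*k + 1)*(10*k**2 + 6*k + 9)) gives s_k = k*(4*k**4 - 2*k**3 + 4*k**2 + 3).
Check: Δs_k = 20*k**4 + 32*k**3 + 40*k**2 + 24*k + 9. ✓
s_(n+1) = 4*n**5 + 18*n**4 + 36*n**3 + 40*n**2 + 27*n + 9 and s_(1) = 9, so S(n) = n*(4*n**4 + 18*n**3 + 36*n**2 + 40*n + 27).

S(n) = n*(4*n**4 + 18*n**3 + 36*n**2 + 40*n + 27)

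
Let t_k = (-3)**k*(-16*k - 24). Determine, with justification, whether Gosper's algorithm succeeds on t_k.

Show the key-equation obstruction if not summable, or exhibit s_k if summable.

Yes. s_k = (-3)**k*(4*k + 3).

t_(k+1)/t_k = 3*(-2*k - 5)/(2*k + 3).
Take A(k)=-3, B(k)=1, C(k)=k + 3/2.
f must satisfy (-3)·f(k+1) − (1)·f(k) = k + 3/2.
Degrees (0,0,1) ⇒ d ≤ 1.
A polynomial solution: f(k) = -(4*k + 3)/16.
R(k) = B(k−1)·f(k)/C(k) = -(4*k + 3)/(8*(2*k + 3)); s_k = R·t_k = (-3)**k*(4*k + 3).
Check: Δs_k = (-3)**k*(-16*k - 24). ✓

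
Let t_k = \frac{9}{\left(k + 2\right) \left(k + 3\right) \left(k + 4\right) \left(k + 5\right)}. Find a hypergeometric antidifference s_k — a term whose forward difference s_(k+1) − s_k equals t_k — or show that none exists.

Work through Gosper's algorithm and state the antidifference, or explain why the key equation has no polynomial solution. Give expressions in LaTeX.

s_k = \frac{k \left(k^{2} + 9 k + 26\right)}{8 \left(k + 2\right) \left(k + 3\right) \left(k + 4\right)}

Ratio r(k) = (k + 2)/(k + 6).
Normal form (A,B,C) = (k + 2, k + 6, 1).
f must satisfy (k + 2)·f(k+1) − (k + 5)·f(k) = 1.
Degrees (1,1,0) ⇒ d ≤ 3.
Coefficient equations give f(k) = k*(k**2 + 9*k + 26)/72.
R(k) = B(k−1)·f(k)/C(k) = k*(k + 5)*(k**2 + 9*k + 26)/72; s_k = R·t_k = k*(k**2 + 9*k + 26)/(8*(k + 2)*(k + 3)*(k + 4)).
Check: Δs_k = 9/(k**4 + 14*k**3 + 71*k**2 + 154*k + 120). ✓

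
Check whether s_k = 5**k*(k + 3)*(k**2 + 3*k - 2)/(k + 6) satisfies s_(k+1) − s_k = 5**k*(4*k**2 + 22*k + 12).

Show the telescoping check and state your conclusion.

s_(k+1) = 5**(k + 1)*(k + 4)*(3*k + (k + 1)**2 + 1)/(k + 7)
s_(k+1) − s_k = 5**k*(4*k**4 + 62*k**3 + 331*k**2 + 657*k + 282)/(k**2 + 13*k + 42)
(s_(k+1) − s_k) − t_k = 5**k*(-12*k**3 - 135*k**2 - 423*k - 222)/(k**2 + 13*k + 42)

Invalid: residual 5**k*(-12*k**3 - 135*k**2 - 423*k - 222)/(k**2 + 13*k + 42) ≠ 0.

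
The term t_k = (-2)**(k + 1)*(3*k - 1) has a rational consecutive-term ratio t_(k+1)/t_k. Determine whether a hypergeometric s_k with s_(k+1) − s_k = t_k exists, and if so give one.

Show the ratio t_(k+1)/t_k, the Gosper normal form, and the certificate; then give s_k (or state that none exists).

Ratio r(k) = 2*(-3*k - 2)/(3*k - 1).
Take A(k)=-2, B(k)=1, C(k)=k - 1/3.
Need (-2)·f(k+1) − (1)·f(k) = k - 1/3.
From deg A=0, deg B=0, deg C=1: d=1.
Coefficient equations give f(k) = -(k - 1)/3.
Then R = B(k−1)f/C = -(k - 1)/(3*k - 1), so s_k = R(k)·t_k = (-2)**(k + 1)*(1 - k).
Verify: (-2)**(k + 1)*(3*k - 1) matches t_k.

s_k = (-2)**(k + 1)*(1 - k)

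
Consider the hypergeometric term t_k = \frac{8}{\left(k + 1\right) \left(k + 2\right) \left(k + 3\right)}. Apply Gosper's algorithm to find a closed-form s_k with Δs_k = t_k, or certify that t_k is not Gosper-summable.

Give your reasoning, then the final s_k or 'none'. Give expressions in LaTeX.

The ratio is (k + 1)/(k + 4).
A = k + 1, B = k + 4, C = 1.
Set up (k + 1)·f(k+1) − (k + 3)·f(k) − (1) = 0.
deg f ≤ 2 (via 1,1,0).
Coefficient equations give f(k) = k*(k + 3)/4.
So s_k = (B(k−1)f/C)·t_k = (k*(k + 3)**2/4)·t_k = 2*k*(k + 3)/((k + 1)*(k + 2)).
Δs = 8/(k**3 + 6*k**2 + 11*k + 6), as required.

s_k = \frac{2 k \left(k + 3\right)}{\left(k + 1\right) \left(k + 2\right)}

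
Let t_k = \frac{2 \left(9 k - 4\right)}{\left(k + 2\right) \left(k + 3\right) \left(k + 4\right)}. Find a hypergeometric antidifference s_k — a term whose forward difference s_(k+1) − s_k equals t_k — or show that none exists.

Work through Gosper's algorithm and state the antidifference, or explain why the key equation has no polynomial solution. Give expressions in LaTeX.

t_(k+1)/t_k = (k + 2)*(9*k + 5)/((k + 5)*(9*k - 4)).
Take A(k)=k + 2, B(k)=k + 5, C(k)=k - 4/9.
Need (k + 2)·f(k+1) − (k + 4)·f(k) = k - 4/9.
Degrees (1,1,1) ⇒ d ≤ 2.
Solving with deg f ≤ 2: f(k) = k*(7*k - 19)/54.
Get s_k = R·t_k = k*(7*k - 19)/(3*(k + 2)*(k + 3)) with R(k) = B(k−1)f(k)/C(k) = k*(k + 4)*(7*k - 19)/(6*(9*k - 4)).
Δs = 2*(9*k - 4)/(k**3 + 9*k**2 + 26*k + 24), as required.

s_k = \frac{k \left(7 k - 19\right)}{3 \left(k + 2\right) \left(k + 3\right)}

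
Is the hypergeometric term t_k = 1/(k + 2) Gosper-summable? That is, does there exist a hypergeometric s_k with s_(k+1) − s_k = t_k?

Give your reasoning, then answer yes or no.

t_(k+1)/t_k = (k + 2)/(k + 3).
Factor: A=k + 2; B=k + 3; C=1.
Need (k + 2)·f(k+1) − (k + 2)·f(k) = 1.
Degrees (1,1,0) ⇒ d ≤ 0.
Generic f = c0 gives residual -1; -1 = 0 cannot hold, so t_k is not Gosper-summable.

No — the linear system for f has no solution.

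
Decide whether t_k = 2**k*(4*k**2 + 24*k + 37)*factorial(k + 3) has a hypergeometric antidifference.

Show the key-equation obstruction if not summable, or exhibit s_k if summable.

t_(k+1)/t_k = 2*(4*k**3 + 48*k**2 + 193*k + 260)/(4*k**2 + 24*k + 37).
Gosper form: A/B · C(k+1)/C(k) with A=2*k + 8, B=1, C=k**2 + 6*k + 37/4.
Key eq: (2*k + 8)·f(k+1) = (1)·f(k) + (k**2 + 6*k + 37/4).
d = 1 from the (1,0,2) case.
Coefficient equations give f(k) = (2*k + 3)/4.
Get s_k = R·t_k = 2**k*(2*k + 3)*factorial(k + 3) with R(k) = B(k−1)f(k)/C(k) = (2*k + 3)/(4*k**2 + 24*k + 37).
Verify: 2**k*(4*k**2 + 24*k + 37)*factorial(k + 3) matches t_k.

Yes. s_k = 2**k*(2*k + 3)*factorial(k + 3).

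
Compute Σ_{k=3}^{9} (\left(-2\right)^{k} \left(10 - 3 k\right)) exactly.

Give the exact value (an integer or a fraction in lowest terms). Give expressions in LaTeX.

Σ = 6136

Compute t_(k+1)/t_k: get 2*(7 - 3*k)/(3*k - 10).
A = -2, B = 1, C = k - 10/3.
Solve (-2)·f(k+1) − (1)·f(k) = k - 10/3.
Degrees (0,0,1) ⇒ d ≤ 1.
Solving with deg f ≤ 1: f(k) = -(k - 4)/3.
Get s_k = R·t_k = (-2)**k*(k - 4) with R(k) = B(k−1)f(k)/C(k) = -(k - 4)/(3*k - 10).
Verify: (-2)**k*(10 - 3*k) matches t_k.
Sum = s_(10) − s_(3); s_(10) = 6144, s_(3) = 8 ⇒ 6136.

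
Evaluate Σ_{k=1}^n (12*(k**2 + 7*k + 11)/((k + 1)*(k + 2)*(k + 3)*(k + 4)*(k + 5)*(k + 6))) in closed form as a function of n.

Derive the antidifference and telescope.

S(n) = n*(n**2 + 12*n + 44)/(12*(n**3 + 12*n**2 + 44*n + 48))

Step 1: r(k) = (k + 1)*(7*k + (k + 1)**2 + 18)/((k + 7)*(k**2 + 7*k + 11)).
Take A(k)=k + 1, B(k)=k + 7, C(k)=k**2 + 7*k + 11.
Need (k + 1)·f(k+1) − (k + 6)·f(k) = k**2 + 7*k + 11.
d = 5 from the (1,1,2) case.
A polynomial solution: f(k) = k*(k + 2)*(k + 4)*(k**2 + 9*k + 23)/45.
R(k) = B(k−1)·f(k)/C(k) = k*(k + 2)*(k + 4)*(k + 6)*(k**2 + 9*k + 23)/(45*(k**2 + 7*k + 11)); s_k = R·t_k = 4*k*(k**2 + 9*k + 23)/(15*(k**3 + 9*k**2 + 23*k + 15)).
Check: Δs_k = 12*(k**2 + 7*k + 11)/(k**6 + 21*k**5 + 175*k**4 + 735*k**3 + 1624*k**2 + 1764*k + 720). ✓
s_(n+1) = 4*(n**3 + 12*n**2 + 44*n + 33)/(15*(n**3 + 12*n**2 + 44*n + 48)) and s_(1) = 11/60, so S(n) = n*(n**2 + 12*n + 44)/(12*(n**3 + 12*n**2 + 44*n + 48)).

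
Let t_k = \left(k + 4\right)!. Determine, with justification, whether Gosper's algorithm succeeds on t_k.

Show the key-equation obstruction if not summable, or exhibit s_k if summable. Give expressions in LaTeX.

Ratio r(k) = k + 5.
Take A(k)=k + 5, B(k)=1, C(k)=1.
Key eq: (k + 5)·f(k+1) = (1)·f(k) + (1).
Degrees (1,0,0) ⇒ d ≤ -1.
d = -1 < 0 ⇒ no nonzero polynomial f; not summable.

No; the degree bound rules out any f.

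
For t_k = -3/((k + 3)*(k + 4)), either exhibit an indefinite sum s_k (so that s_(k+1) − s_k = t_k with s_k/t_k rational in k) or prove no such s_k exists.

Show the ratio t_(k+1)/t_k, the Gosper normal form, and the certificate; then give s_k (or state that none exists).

t_(k+1)/t_k = (k + 3)/(k + 5).
A = k + 3, B = k + 5, C = 1.
Set up (k + 3)·f(k+1) − (k + 4)·f(k) − (1) = 0.
From deg A=1, deg B=1, deg C=0: d=1.
Solve for f: f(k) = k/3 (degree 1 ≤ 1).
Then R = B(k−1)f/C = k*(k + 4)/3, so s_k = R(k)·t_k = -k/(k + 3).
Check: Δs_k = -3/(k**2 + 7*k + 12). ✓

s_k = -k/(k + 3)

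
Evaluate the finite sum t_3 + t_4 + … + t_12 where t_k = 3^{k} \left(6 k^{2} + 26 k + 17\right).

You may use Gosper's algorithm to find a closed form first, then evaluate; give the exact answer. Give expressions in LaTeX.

Σ = 888036912

Compute t_(k+1)/t_k: get 3*(6*k**2 + 38*k + 49)/(6*k**2 + 26*k + 17).
Normal form (A,B,C) = (3, 1, k**2 + 13*k/3 + 17/6).
f must satisfy (3)·f(k+1) − (1)·f(k) = k**2 + 13*k/3 + 17/6.
deg f ≤ 2 (via 0,0,2).
Solving with deg f ≤ 2: f(k) = (3*k**2 + 4*k - 2)/6.
So s_k = (B(k−1)f/C)·t_k = ((3*k**2 + 4*k - 2)/(6*k**2 + 26*k + 17))·t_k = 3**k*(3*k**2 + 4*k - 2).
s_(k+1) − s_k = 3**k*(6*k**2 + 26*k + 17) = t_k.
Evaluate s at k=13 and k=3: 888037911 and 999; difference 888036912.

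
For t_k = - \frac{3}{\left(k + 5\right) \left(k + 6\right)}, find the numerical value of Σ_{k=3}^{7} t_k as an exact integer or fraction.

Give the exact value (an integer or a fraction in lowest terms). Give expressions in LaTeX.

Step 1: r(k) = (k + 5)/(k + 7).
Normal form (A,B,C) = (k + 5, k + 7, 1).
f must satisfy (k + 5)·f(k+1) − (k + 6)·f(k) = 1.
d = 1 from the (1,1,0) case.
A polynomial solution: f(k) = k/5.
Then R = B(k−1)f/C = k*(k + 6)/5, so s_k = R(k)·t_k = -3*k/(5*k + 25).
s_(k+1) − s_k = -3/(k**2 + 11*k + 30) = t_k.
Telescoping: Σ = s_(8) − s_(3) = -24/65 − (-9/40) = -15/104.

Σ = -15/104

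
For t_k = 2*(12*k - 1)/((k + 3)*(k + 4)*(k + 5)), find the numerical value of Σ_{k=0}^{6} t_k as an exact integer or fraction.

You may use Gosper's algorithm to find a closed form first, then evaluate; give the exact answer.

t_(k+1)/t_k = (k + 3)*(12*k + 11)/((k + 6)*(12*k - 1)).
Normal form (A,B,C) = (k + 3, k + 6, k - 1/12).
Need (k + 3)·f(k+1) − (k + 5)·f(k) = k - 1/12.
d = 2 from the (1,1,1) case.
Match coefficients ⇒ f(k) = k*(35*k - 43)/288.
So s_k = (B(k−1)f/C)·t_k = (k*(k + 5)*(35*k - 43)/(24*(12*k - 1)))·t_k = k*(35*k - 43)/(12*(k + 3)*(k + 4)).
s_(k+1) − s_k = 2*(12*k - 1)/(k**3 + 12*k**2 + 47*k + 60) = t_k.
Σ_(k=0)^(6) t_k = s_(7) − s_(0) = 707/660 − (0) = 707/660.

Σ = 707/660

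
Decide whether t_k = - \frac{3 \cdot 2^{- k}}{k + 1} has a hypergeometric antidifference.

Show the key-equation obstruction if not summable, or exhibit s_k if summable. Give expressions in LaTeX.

r(k) = (k + 1)/(2*(k + 2)) after simplifying.
Factor: A=k/2 + 1/2; B=k + 2; C=1.
Solve (k/2 + 1/2)·f(k+1) − (k + 1)·f(k) = 1.
deg f ≤ -1 (via 1,1,0).
d = -1 < 0 ⇒ no nonzero polynomial f; not summable.

No. Not Gosper-summable.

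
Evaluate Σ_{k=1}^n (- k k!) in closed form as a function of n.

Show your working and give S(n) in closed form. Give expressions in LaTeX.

S(n) = - n n! - n! + 1

t_(k+1)/t_k = (k + 1)**2/k.
So A=k + 1 and B=1, with C=k.
Need (k + 1)·f(k+1) − (1)·f(k) = k.
d = 0 from the (1,0,1) case.
Match coefficients ⇒ f(k) = 1.
Then R = B(k−1)f/C = 1/k, so s_k = R(k)·t_k = -factorial(k).
s_(k+1) − s_k = -k*factorial(k) = t_k.
Telescope: S(n) = s_(n+1) − s_(1) = -factorial(n + 1) − (-1) = -n*factorial(n) - factorial(n) + 1.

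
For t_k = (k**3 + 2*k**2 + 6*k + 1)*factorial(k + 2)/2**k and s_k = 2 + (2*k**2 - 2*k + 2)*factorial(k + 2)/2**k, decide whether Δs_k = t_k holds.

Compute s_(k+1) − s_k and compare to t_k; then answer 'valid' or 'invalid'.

Valid — Δs_k = t_k.

s_(k+1) = -2**(-k - 1)*(2*k - 2*(k + 1)**2)*factorial(k + 3) + 2
s_(k+1) − s_k = (k**3 + 2*k**2 + 6*k + 1)*factorial(k + 2)/2**k
(s_(k+1) − s_k) − t_k = 0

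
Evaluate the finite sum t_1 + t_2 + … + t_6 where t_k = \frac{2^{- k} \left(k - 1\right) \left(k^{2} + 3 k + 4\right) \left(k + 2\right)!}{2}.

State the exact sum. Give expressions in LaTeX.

Σ = 107742

Ratio r(k) = k*(k + 3)*(3*k + (k + 1)**2 + 7)/(2*(k - 1)*(k**2 + 3*k + 4)).
So A=k/2 + 3/2 and B=1, with C=k**3 + 2*k**2 + k - 4.
Set up (k/2 + 3/2)·f(k+1) − (1)·f(k) − (k**3 + 2*k**2 + k - 4) = 0.
Bound: deg f ≤ 2.
Match coefficients ⇒ f(k) = 2*(k**2 - k - 4).
So s_k = (B(k−1)f/C)·t_k = (2*(k**2 - k - 4)/((k - 1)*(k**2 + 3*k + 4)))·t_k = (k**2 - k - 4)*factorial(k + 2)/2**k.
Δs = (k - 1)*(k**2 + 3*k + 4)*factorial(k + 2)/(2*2**k), as required.
Σ_(k=1)^(6) t_k = s_(7) − s_(1) = 107730 − (-12) = 107742.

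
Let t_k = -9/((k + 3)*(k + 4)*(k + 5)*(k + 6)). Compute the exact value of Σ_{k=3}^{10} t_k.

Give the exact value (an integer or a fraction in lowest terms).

Σ = -9/1120

Compute t_(k+1)/t_k: get (k + 3)/(k + 7).
Factor: A=k + 3; B=k + 7; C=1.
Need (k + 3)·f(k+1) − (k + 6)·f(k) = 1.
deg f ≤ 3 (via 1,1,0).
Solve for f: f(k) = k*(k**2 + 12*k + 47)/180 (degree 3 ≤ 3).
Get s_k = R·t_k = k*(-k**2 - 12*k - 47)/(20*(k + 3)*(k + 4)*(k + 5)) with R(k) = B(k−1)f(k)/C(k) = k*(k + 6)*(k**2 + 12*k + 47)/180.
Check: Δs_k = -9/(k**4 + 18*k**3 + 119*k**2 + 342*k + 360). ✓
Telescoping: Σ = s_(11) − s_(3) = -11/224 − (-23/560) = -9/1120.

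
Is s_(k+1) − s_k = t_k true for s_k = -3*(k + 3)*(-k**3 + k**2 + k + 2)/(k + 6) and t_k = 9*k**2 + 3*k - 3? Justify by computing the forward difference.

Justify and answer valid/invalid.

s_(k+1) = -3*(k + 4)*(k - (k + 1)**3 + (k + 1)**2 + 3)/(k + 7)
s_(k+1) − s_k = 3*(3*k**4 + 34*k**3 + 78*k**2 + 11*k - 30)/(k**2 + 13*k + 42)
(s_(k+1) − s_k) − t_k = 18*(-k**3 - 10*k**2 - 3*k + 2)/(k**2 + 13*k + 42)

Invalid: residual 18*(-k**3 - 10*k**2 - 3*k + 2)/(k**2 + 13*k + 42) ≠ 0.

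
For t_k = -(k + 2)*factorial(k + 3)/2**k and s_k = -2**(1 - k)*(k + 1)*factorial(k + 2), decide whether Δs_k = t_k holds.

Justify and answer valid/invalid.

Invalid: residual 2**(1 - k)*(k + 1)*factorial(k + 2) ≠ 0.

s_(k+1) = -(k + 2)*factorial(k + 3)/2**k
s_(k+1) − s_k = -(k**2 + 3*k + 4)*factorial(k + 2)/2**k
(s_(k+1) − s_k) − t_k = 2**(1 - k)*(k + 1)*factorial(k + 2)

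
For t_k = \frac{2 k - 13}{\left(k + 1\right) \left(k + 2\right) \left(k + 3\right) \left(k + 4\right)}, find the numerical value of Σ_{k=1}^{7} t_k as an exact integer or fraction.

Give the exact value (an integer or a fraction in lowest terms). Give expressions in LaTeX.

Step 1: r(k) = (k + 1)*(2*k - 11)/((k + 5)*(2*k - 13)).
Take A(k)=k + 1, B(k)=k + 5, C(k)=k - 13/2.
Need (k + 1)·f(k+1) − (k + 4)·f(k) = k - 13/2.
Degrees (1,1,1) ⇒ d ≤ 3.
Coefficient equations give f(k) = -k*(2*k**2 + 12*k + 25)/6.
Then R = B(k−1)f/C = -k*(k + 4)*(2*k**2 + 12*k + 25)/(3*(2*k - 13)), so s_k = R(k)·t_k = k*(-2*k**2 - 12*k - 25)/(3*(k + 1)*(k + 2)*(k + 3)).
Verify: (2*k - 13)/(k**4 + 10*k**3 + 35*k**2 + 50*k + 24) matches t_k.
Evaluate s at k=8 and k=1: -332/495 and -13/24; difference -511/3960.

Σ = -511/3960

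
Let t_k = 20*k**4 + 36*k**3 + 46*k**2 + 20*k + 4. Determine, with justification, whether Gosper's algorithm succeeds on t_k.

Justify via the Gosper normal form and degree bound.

Compute t_(k+1)/t_k: get (10*k**4 + 58*k**3 + 137*k**2 + 150*k + 63)/(10*k**4 + 18*k**3 + 23*k**2 + 10*k + 2).
Take A(k)=1, B(k)=1, C(k)=k**4 + 9*k**3/5 + 23*k**2/10 + k + 1/5.
Need (1)·f(k+1) − (1)·f(k) = k**4 + 9*k**3/5 + 23*k**2/10 + k + 1/5.
Bound: deg f ≤ 5.
Coefficient equations give f(k) = k*(4*k**4 - k**3 + 4*k**2 - 4*k + 1)/20.
R(k) = B(k−1)·f(k)/C(k) = k*(4*k**4 - k**3 + 4*k**2 - 4*k + 1)/(2*(10*k**4 + 18*k**3 + 23*k**2 + 10*k + 2)); s_k = R·t_k = k*(4*k**4 - k**3 + 4*k**2 - 4*k + 1).
Δs = 20*k**4 + 36*k**3 + 46*k**2 + 20*k + 4, as required.

Yes. s_k = k*(4*k**4 - k**3 + 4*k**2 - 4*k + 1).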